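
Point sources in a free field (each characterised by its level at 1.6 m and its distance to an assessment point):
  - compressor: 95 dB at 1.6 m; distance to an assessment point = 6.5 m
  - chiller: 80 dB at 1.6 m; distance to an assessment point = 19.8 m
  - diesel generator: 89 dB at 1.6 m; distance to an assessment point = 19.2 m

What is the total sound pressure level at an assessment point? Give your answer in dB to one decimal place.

First find each source's level at the receiver (point-source: −20·log₁₀(r/r_ref)), then combine on an intensity basis.
compressor: 95 − 20·log₁₀(6.5/1.6) = 95 − 12.18 = 82.82 dB.
chiller: 80 − 20·log₁₀(19.8/1.6) = 80 − 21.85 = 58.15 dB.
diesel generator: 89 − 20·log₁₀(19.2/1.6) = 89 − 21.58 = 67.42 dB.
Σ 10^(L/10) = 1.978e+08 → L_total = 10·log₁₀(1.978e+08) = 82.96 dB.

83.0 dB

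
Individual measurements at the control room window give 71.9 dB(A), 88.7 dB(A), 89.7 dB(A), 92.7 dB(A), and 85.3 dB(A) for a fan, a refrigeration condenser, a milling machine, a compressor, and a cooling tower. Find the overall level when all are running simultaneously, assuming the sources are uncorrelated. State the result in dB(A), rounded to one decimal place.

For uncorrelated sources the intensities add, so convert each level to linear form, sum, and take 10·log₁₀ of the total.
Σ 10^(L/10) = 10^(71.9/10) + 10^(88.7/10) + 10^(89.7/10) + 10^(92.7/10) + 10^(85.3/10) = 3.891e+09.
L_total = 10·log₁₀(3.891e+09) = 95.90 dB(A).

95.9 dB(A)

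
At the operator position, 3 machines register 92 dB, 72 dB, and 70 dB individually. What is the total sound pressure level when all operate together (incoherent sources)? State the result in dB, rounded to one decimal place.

92.1 dB

Incoherent sources combine by intensity addition: L_total = 10·log₁₀(Σ 10^(L_i/10)).
Σ 10^(L/10) = 10^(92/10) + 10^(72/10) + 10^(70/10) = 1.611e+09.
L_total = 10·log₁₀(1.611e+09) = 92.07 dB.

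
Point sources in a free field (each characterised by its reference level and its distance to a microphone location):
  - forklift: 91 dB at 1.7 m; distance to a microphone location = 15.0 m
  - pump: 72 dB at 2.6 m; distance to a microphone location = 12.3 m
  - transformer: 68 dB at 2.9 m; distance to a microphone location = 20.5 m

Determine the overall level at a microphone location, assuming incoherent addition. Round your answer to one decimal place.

Propagate each source to the receiver with L = L_ref − 20·log₁₀(r/r_ref), then add intensities.
forklift: 91 − 20·log₁₀(15.0/1.7) = 91 − 18.91 = 72.09 dB.
pump: 72 − 20·log₁₀(12.3/2.6) = 72 − 13.50 = 58.50 dB.
transformer: 68 − 20·log₁₀(20.5/2.9) = 68 − 16.99 = 51.01 dB.
Σ 10^(L/10) = 1.700e+07 → L_total = 10·log₁₀(1.700e+07) = 72.31 dB.

72.3 dB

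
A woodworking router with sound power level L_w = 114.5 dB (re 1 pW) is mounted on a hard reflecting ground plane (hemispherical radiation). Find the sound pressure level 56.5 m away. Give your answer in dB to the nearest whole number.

L_p = L_w − 10·log₁₀(2π·r²) with r = 56.5 m.
2π·r² = 2.006e+04 m², 10·log₁₀ of that is 43.023 dB.
L_p = 114.5 − 43.023 = 71.48 dB.

71 dB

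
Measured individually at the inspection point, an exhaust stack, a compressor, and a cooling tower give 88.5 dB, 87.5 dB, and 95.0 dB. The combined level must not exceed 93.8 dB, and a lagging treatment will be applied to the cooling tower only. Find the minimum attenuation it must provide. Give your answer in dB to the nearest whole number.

The untreated sources together contribute 10^(88.5/10) + 10^(87.5/10) = 1.270e+09, i.e. 91.04 dB.
The limit corresponds to 10^(93.8/10) = 2.399e+09; subtracting the fixed part leaves 1.129e+09 for the cooling tower, i.e. 90.53 dB.
So the cooling tower must be reduced from 95.0 to 90.53 dB: IL = 4.47 dB.

4 dB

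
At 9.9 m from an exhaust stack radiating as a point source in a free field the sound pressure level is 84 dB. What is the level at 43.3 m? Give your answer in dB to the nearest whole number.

For a point source, L₂ = L₁ − 20·log₁₀(r₂/r₁).
L₂ = 84 − 20·log₁₀(43.3/9.9) = 84 − 12.817 = 71.18 dB.

71 dB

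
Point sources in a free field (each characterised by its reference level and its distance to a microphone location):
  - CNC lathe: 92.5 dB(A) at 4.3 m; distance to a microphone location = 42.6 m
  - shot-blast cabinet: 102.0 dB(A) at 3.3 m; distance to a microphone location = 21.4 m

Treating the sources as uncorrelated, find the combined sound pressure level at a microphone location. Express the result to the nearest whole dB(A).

Apply inverse-square spreading to bring every level to the receiver, then sum 10^(L/10).
CNC lathe: 92.5 − 20·log₁₀(42.6/4.3) = 92.5 − 19.92 = 72.58 dB(A).
shot-blast cabinet: 102.0 − 20·log₁₀(21.4/3.3) = 102.0 − 16.24 = 85.76 dB(A).
Σ 10^(L/10) = 3.950e+08 → L_total = 10·log₁₀(3.950e+08) = 85.97 dB(A).

86 dB(A)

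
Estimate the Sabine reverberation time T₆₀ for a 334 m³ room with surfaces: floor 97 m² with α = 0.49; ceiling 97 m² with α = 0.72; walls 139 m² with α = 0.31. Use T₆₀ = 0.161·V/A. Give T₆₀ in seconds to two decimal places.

0.34 s

Total absorption A = 97·0.49 + 97·0.72 + 139·0.31 = 160.46 m² sabins.
T₆₀ = 0.161 × 334 / 160.46 = 0.335 s.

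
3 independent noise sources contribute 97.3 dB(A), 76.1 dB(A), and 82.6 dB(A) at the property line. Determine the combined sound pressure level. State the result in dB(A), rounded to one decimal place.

For uncorrelated sources the intensities add, so convert each level to linear form, sum, and take 10·log₁₀ of the total.
Σ 10^(L/10) = 10^(97.3/10) + 10^(76.1/10) + 10^(82.6/10) = 5.593e+09.
L_total = 10·log₁₀(5.593e+09) = 97.48 dB(A).

97.5 dB(A)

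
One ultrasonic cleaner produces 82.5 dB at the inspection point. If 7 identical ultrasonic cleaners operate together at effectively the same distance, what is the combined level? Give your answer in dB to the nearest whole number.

91 dB

N identical incoherent sources raise the level by 10·log₁₀ N.
L_total = 82.5 + 10·log₁₀(7) = 82.5 + 8.451 = 90.95 dB.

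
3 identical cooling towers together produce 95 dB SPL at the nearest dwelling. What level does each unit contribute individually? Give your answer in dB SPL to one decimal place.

90.2 dB SPL

For N identical incoherent sources L_total = L₁ + 10·log₁₀ N, so L₁ = 95 − 10·log₁₀(3) = 95 − 4.771.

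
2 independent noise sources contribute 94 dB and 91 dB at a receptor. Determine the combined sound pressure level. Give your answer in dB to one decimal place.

Incoherent sources combine by intensity addition: L_total = 10·log₁₀(Σ 10^(L_i/10)).
Σ 10^(L/10) = 10^(94/10) + 10^(91/10) = 3.771e+09.
L_total = 10·log₁₀(3.771e+09) = 95.76 dB.

95.8 dB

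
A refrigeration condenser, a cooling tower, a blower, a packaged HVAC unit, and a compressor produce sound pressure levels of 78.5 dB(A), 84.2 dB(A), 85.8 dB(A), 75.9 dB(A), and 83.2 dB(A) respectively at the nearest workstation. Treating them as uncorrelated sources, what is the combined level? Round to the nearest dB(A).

For uncorrelated sources the intensities add, so convert each level to linear form, sum, and take 10·log₁₀ of the total.
Σ 10^(L/10) = 10^(78.5/10) + 10^(84.2/10) + 10^(85.8/10) + 10^(75.9/10) + 10^(83.2/10) = 9.618e+08.
L_total = 10·log₁₀(9.618e+08) = 89.83 dB(A).

90 dB(A)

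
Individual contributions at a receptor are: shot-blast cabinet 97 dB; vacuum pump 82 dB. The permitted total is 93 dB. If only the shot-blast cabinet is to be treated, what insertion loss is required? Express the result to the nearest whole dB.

4 dB

The untreated sources together contribute 10^(82/10) = 1.585e+08, i.e. 82.00 dB.
To meet 93 dB overall, the treated shot-blast cabinet may contribute at most 10^(93/10) − 1.585e+08 = 1.837e+09, i.e. 92.64 dB.
So the shot-blast cabinet must be reduced from 97 to 92.64 dB: IL = 4.36 dB.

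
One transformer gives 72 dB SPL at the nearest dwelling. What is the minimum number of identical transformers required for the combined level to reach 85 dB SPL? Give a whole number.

Need L₁ + 10·log₁₀ N ≥ 85, i.e. log₁₀ N ≥ 1.30.
N ≥ 10^(13.0/10) = 19.953, so N = 20.

20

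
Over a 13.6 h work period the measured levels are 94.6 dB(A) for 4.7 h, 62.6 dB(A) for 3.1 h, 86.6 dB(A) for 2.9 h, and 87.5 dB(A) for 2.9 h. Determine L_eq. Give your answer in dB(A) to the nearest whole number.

91 dB(A)

Weight each interval's intensity by its duration and average over T = 13.6 h:
Σ tᵢ·10^(Lᵢ/10) = 4.7·10^(94.6/10) + 3.1·10^(62.6/10) + 2.9·10^(86.6/10) + 2.9·10^(87.5/10) = 1.652e+10.
L_eq = 10·log₁₀(1.652e+10/13.6) = 90.84 dB(A).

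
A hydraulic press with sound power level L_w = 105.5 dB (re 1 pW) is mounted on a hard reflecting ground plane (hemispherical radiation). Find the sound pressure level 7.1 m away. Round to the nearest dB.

Free-field hemispherical radiation: L_p = L_w − 10·log₁₀(2π·r²), r = 7.1 m.
2π·r² = 316.7 m², 10·log₁₀ of that is 25.007 dB.
L_p = 105.5 − 25.007 = 80.49 dB.

80 dB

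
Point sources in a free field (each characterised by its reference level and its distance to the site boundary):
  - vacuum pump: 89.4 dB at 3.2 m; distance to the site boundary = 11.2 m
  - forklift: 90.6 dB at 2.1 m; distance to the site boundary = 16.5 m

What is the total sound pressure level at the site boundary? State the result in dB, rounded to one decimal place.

79.5 dB

Apply inverse-square spreading to bring every level to the receiver, then sum 10^(L/10).
vacuum pump: 89.4 − 20·log₁₀(11.2/3.2) = 89.4 − 10.88 = 78.52 dB.
forklift: 90.6 − 20·log₁₀(16.5/2.1) = 90.6 − 17.91 = 72.69 dB.
Σ 10^(L/10) = 8.970e+07 → L_total = 10·log₁₀(8.970e+07) = 79.53 dB.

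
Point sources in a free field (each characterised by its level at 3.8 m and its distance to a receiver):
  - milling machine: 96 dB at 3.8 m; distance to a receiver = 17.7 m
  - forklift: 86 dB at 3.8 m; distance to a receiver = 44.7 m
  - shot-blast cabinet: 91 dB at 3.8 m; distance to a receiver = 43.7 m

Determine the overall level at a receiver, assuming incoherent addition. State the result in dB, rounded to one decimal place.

First find each source's level at the receiver (point-source: −20·log₁₀(r/r_ref)), then combine on an intensity basis.
milling machine: 96 − 20·log₁₀(17.7/3.8) = 96 − 13.36 = 82.64 dB.
forklift: 86 − 20·log₁₀(44.7/3.8) = 86 − 21.41 = 64.59 dB.
shot-blast cabinet: 91 − 20·log₁₀(43.7/3.8) = 91 − 21.21 = 69.79 dB.
Σ 10^(L/10) = 1.959e+08 → L_total = 10·log₁₀(1.959e+08) = 82.92 dB.

82.9 dB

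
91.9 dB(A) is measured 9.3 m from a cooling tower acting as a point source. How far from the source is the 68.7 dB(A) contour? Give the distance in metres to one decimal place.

Point-source spreading drops the level by 20·log₁₀(r₂/r₁); inverting, r₂/r₁ = 10^(ΔL/20).
r₂ = 9.3·10^((91.9−68.7)/20) = 9.3·10^(23.2/20) = 134.43 m.

134.4 m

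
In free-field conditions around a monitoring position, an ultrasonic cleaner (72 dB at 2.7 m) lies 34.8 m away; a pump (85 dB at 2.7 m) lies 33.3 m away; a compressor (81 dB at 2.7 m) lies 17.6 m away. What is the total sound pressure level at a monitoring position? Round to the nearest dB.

67 dB

Propagate each source to the receiver with L = L_ref − 20·log₁₀(r/r_ref), then add intensities.
ultrasonic cleaner: 72 − 20·log₁₀(34.8/2.7) = 72 − 22.20 = 49.80 dB.
pump: 85 − 20·log₁₀(33.3/2.7) = 85 − 21.82 = 63.18 dB.
compressor: 81 − 20·log₁₀(17.6/2.7) = 81 − 16.28 = 64.72 dB.
Σ 10^(L/10) = 5.137e+06 → L_total = 10·log₁₀(5.137e+06) = 67.11 dB.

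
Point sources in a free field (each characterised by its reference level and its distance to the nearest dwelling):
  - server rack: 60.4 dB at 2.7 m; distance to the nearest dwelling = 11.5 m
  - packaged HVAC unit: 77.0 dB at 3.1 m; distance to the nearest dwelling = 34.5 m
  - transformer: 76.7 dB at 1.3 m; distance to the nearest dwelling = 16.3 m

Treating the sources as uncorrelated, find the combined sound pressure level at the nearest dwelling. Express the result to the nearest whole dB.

First find each source's level at the receiver (point-source: −20·log₁₀(r/r_ref)), then combine on an intensity basis.
server rack: 60.4 − 20·log₁₀(11.5/2.7) = 60.4 − 12.59 = 47.81 dB.
packaged HVAC unit: 77.0 − 20·log₁₀(34.5/3.1) = 77.0 − 20.93 = 56.07 dB.
transformer: 76.7 − 20·log₁₀(16.3/1.3) = 76.7 − 21.96 = 54.74 dB.
Σ 10^(L/10) = 7.626e+05 → L_total = 10·log₁₀(7.626e+05) = 58.82 dB.

59 dB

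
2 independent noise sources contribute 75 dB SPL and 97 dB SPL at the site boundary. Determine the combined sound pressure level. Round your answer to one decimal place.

97.0 dB SPL

For uncorrelated sources the intensities add, so convert each level to linear form, sum, and take 10·log₁₀ of the total.
Σ 10^(L/10) = 10^(75/10) + 10^(97/10) = 5.043e+09.
L_total = 10·log₁₀(5.043e+09) = 97.03 dB SPL.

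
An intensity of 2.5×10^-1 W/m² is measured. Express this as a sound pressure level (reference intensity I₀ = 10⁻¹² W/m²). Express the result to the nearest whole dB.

114 dB

Dividing by I₀ shifts the exponent by 12: I/I₀ = 2.5×10^11.
L = 10·(0.3979 + 11) = 113.98 dB.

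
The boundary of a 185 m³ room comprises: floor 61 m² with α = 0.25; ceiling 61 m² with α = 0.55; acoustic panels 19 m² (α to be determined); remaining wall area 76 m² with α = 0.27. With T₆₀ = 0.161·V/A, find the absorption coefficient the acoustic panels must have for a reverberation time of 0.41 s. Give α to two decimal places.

From T₆₀ = 0.161·V/A, the target T₆₀ = 0.41 s needs A = 0.161·185/0.41 = 72.65 m².
Absorption from the other surfaces = 61·0.25 + 61·0.55 + 76·0.27 = 69.32 m², so the acoustic panels must supply 3.33 m² over 19 m².
α = 3.33/19 = 0.175.

0.18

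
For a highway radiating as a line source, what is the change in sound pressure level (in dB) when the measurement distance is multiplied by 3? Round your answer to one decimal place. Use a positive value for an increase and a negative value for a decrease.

-4.8 dB

A line source loses 3 dB per doubling of distance; generally ΔL = −10·log₁₀(r₂/r₁).
ΔL = −10·log₁₀(3) = -4.77 dB.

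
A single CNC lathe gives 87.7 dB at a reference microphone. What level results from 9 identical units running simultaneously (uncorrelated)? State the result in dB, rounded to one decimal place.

97.2 dB

L_total = L₁ + 10·log₁₀ N for N identical incoherent sources.
L_total = 87.7 + 10·log₁₀(9) = 87.7 + 9.542 = 97.24 dB.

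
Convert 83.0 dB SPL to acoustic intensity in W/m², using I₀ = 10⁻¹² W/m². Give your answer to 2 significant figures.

I/I₀ = 10^(83.0/10) = 1.995e+08, so I = 1.995e+08 × 10⁻¹² W/m².

0.00020 W/m²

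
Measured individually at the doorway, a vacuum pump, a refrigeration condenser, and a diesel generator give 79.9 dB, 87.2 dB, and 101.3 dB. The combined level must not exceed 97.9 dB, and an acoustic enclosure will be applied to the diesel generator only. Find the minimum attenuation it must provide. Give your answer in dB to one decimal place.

The untreated sources together contribute 10^(79.9/10) + 10^(87.2/10) = 6.225e+08, i.e. 87.94 dB.
The limit corresponds to 10^(97.9/10) = 6.166e+09; subtracting the fixed part leaves 5.543e+09 for the diesel generator, i.e. 97.44 dB.
Required insertion loss = 101.3 − 97.44 = 3.86 dB.

3.9 dB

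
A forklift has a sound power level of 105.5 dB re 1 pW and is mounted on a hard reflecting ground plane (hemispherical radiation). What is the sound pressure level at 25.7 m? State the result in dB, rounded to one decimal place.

Free-field hemispherical radiation: L_p = L_w − 10·log₁₀(2π·r²), r = 25.7 m.
2π·r² = 4150 m², 10·log₁₀ of that is 36.180 dB.
L_p = 105.5 − 36.180 = 69.32 dB.

69.3 dB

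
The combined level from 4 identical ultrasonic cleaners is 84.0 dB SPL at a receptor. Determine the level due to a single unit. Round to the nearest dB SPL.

78 dB SPL

4 equal contributions raise the level by 10·log₁₀ 4 = 6.021 dB, so each unit alone gives 84.0 − 6.021.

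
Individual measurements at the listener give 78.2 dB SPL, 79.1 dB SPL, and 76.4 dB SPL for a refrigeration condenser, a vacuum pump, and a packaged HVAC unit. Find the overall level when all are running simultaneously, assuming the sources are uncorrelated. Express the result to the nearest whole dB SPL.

For uncorrelated sources the intensities add, so convert each level to linear form, sum, and take 10·log₁₀ of the total.
Σ 10^(L/10) = 10^(78.2/10) + 10^(79.1/10) + 10^(76.4/10) = 1.910e+08.
L_total = 10·log₁₀(1.910e+08) = 82.81 dB SPL.

83 dB SPL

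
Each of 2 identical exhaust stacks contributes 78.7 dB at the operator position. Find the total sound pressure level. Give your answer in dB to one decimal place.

With 2 equal, uncorrelated contributions the intensity is 2× that of one unit, giving a rise of 10·log₁₀ 2.
L_total = 78.7 + 10·log₁₀(2) = 78.7 + 3.010 = 81.71 dB.

81.7 dB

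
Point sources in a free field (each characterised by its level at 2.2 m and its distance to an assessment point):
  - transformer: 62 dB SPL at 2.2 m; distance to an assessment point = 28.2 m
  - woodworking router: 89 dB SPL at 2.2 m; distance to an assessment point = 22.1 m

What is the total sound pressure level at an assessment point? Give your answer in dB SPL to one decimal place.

69.0 dB SPL

Apply inverse-square spreading to bring every level to the receiver, then sum 10^(L/10).
transformer: 62 − 20·log₁₀(28.2/2.2) = 62 − 22.16 = 39.84 dB SPL.
woodworking router: 89 − 20·log₁₀(22.1/2.2) = 89 − 20.04 = 68.96 dB SPL.
Σ 10^(L/10) = 7.881e+06 → L_total = 10·log₁₀(7.881e+06) = 68.97 dB SPL.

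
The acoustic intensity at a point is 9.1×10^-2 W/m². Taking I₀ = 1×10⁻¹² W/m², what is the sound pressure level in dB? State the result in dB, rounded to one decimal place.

109.6 dB

I/I₀ = 9.1×10^-2/10⁻¹² = 9.1×10^10, and L = 10·log₁₀(I/I₀).
L = 10·(0.9590 + 10) = 109.59 dB.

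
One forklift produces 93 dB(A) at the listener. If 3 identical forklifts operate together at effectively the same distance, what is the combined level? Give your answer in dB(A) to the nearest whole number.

98 dB(A)

N identical incoherent sources raise the level by 10·log₁₀ N.
L_total = 93 + 10·log₁₀(3) = 93 + 4.771 = 97.77 dB(A).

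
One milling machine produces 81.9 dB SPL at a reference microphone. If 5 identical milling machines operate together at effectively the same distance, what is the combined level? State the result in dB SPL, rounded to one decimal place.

88.9 dB SPL

N identical incoherent sources raise the level by 10·log₁₀ N.
L_total = 81.9 + 10·log₁₀(5) = 81.9 + 6.990 = 88.89 dB SPL.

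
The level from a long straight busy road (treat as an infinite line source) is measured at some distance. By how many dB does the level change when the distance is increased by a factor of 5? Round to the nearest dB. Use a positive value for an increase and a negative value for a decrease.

-7 dB

Line-source spreading: ΔL = −10·log₁₀(r₂/r₁).
ΔL = −10·log₁₀(5) = -6.99 dB.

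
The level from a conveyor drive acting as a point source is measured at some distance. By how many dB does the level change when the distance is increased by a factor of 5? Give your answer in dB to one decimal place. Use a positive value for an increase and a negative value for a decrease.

-14.0 dB

A point source loses 6 dB per doubling of distance; generally ΔL = −20·log₁₀(r₂/r₁).
ΔL = −20·log₁₀(5) = -13.98 dB.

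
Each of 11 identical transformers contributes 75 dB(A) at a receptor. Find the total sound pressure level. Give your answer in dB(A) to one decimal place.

85.4 dB(A)

With 11 equal, uncorrelated contributions the intensity is 11× that of one unit, giving a rise of 10·log₁₀ 11.
L_total = 75 + 10·log₁₀(11) = 75 + 10.414 = 85.41 dB(A).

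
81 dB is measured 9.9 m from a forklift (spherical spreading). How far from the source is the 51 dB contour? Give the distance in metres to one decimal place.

The 30.0 dB drop corresponds to a distance ratio of 10^(30.0/20) for a point source.
r₂ = 9.9·10^((81−51)/20) = 9.9·10^(30.0/20) = 313.07 m.

313.1 m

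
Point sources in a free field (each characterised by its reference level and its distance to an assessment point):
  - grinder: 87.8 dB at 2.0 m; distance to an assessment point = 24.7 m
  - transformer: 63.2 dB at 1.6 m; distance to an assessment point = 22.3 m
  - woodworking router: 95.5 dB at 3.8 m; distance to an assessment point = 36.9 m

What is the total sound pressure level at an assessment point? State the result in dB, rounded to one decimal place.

76.2 dB

Apply inverse-square spreading to bring every level to the receiver, then sum 10^(L/10).
grinder: 87.8 − 20·log₁₀(24.7/2.0) = 87.8 − 21.83 = 65.97 dB.
transformer: 63.2 − 20·log₁₀(22.3/1.6) = 63.2 − 22.88 = 40.32 dB.
woodworking router: 95.5 − 20·log₁₀(36.9/3.8) = 95.5 − 19.74 = 75.76 dB.
Σ 10^(L/10) = 4.159e+07 → L_total = 10·log₁₀(4.159e+07) = 76.19 dB.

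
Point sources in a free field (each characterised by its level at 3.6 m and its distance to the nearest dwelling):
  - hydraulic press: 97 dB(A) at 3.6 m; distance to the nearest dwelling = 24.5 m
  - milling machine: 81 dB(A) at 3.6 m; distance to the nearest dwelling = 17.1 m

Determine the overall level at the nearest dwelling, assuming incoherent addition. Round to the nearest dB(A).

81 dB(A)

First find each source's level at the receiver (point-source: −20·log₁₀(r/r_ref)), then combine on an intensity basis.
hydraulic press: 97 − 20·log₁₀(24.5/3.6) = 97 − 16.66 = 80.34 dB(A).
milling machine: 81 − 20·log₁₀(17.1/3.6) = 81 − 13.53 = 67.47 dB(A).
Σ 10^(L/10) = 1.138e+08 → L_total = 10·log₁₀(1.138e+08) = 80.56 dB(A).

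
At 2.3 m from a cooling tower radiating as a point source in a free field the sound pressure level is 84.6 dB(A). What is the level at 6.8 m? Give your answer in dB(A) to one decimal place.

For a point source, L₂ = L₁ − 20·log₁₀(r₂/r₁).
L₂ = 84.6 − 20·log₁₀(6.8/2.3) = 84.6 − 9.416 = 75.18 dB(A).

75.2 dB(A)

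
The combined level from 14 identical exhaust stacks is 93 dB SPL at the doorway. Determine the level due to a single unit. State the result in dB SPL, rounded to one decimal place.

Dividing the total intensity by 14 lowers the level by 10·log₁₀ 14 = 11.461 dB: L₁ = 93 − 11.461.

81.5 dB SPL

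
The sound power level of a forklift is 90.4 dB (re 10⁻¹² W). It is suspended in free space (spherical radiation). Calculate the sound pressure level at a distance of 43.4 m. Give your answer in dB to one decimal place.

The power spreads over a sphere of area 4π·r², so L_p = L_w − 10·log₁₀(4π·r²).
4π·r² = 2.367e+04 m², 10·log₁₀ of that is 43.742 dB.
L_p = 90.4 − 43.742 = 46.66 dB.

46.7 dB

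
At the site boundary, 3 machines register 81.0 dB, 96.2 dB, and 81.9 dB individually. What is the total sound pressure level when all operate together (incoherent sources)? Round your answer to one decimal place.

For uncorrelated sources the intensities add, so convert each level to linear form, sum, and take 10·log₁₀ of the total.
Σ 10^(L/10) = 10^(81.0/10) + 10^(96.2/10) + 10^(81.9/10) = 4.449e+09.
L_total = 10·log₁₀(4.449e+09) = 96.48 dB.

96.5 dB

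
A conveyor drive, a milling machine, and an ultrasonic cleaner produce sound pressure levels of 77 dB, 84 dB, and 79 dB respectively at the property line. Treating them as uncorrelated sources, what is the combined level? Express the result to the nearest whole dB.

86 dB

For uncorrelated sources the intensities add, so convert each level to linear form, sum, and take 10·log₁₀ of the total.
Σ 10^(L/10) = 10^(77/10) + 10^(84/10) + 10^(79/10) = 3.807e+08.
L_total = 10·log₁₀(3.807e+08) = 85.81 dB.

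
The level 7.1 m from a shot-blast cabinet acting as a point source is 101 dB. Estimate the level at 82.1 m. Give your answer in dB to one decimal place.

79.7 dB

Spherical spreading from a point source gives a 20·log₁₀(r₂/r₁) drop.
L₂ = 101 − 20·log₁₀(82.1/7.1) = 101 − 21.262 = 79.74 dB.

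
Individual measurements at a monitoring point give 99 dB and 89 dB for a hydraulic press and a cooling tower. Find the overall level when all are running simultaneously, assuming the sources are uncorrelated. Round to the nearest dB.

Incoherent sources combine by intensity addition: L_total = 10·log₁₀(Σ 10^(L_i/10)).
Σ 10^(L/10) = 10^(99/10) + 10^(89/10) = 8.738e+09.
L_total = 10·log₁₀(8.738e+09) = 99.41 dB.

99 dB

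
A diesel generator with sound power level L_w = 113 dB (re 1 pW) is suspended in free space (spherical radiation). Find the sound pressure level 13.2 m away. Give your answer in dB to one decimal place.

The power spreads over a sphere of area 4π·r², so L_p = L_w − 10·log₁₀(4π·r²).
4π·r² = 2190 m², 10·log₁₀ of that is 33.404 dB.
L_p = 113 − 33.404 = 79.60 dB.

79.6 dB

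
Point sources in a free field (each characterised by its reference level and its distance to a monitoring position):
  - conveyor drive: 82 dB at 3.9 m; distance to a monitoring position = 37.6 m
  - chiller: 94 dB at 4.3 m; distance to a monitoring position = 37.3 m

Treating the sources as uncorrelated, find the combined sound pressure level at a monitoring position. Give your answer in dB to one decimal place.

Propagate each source to the receiver with L = L_ref − 20·log₁₀(r/r_ref), then add intensities.
conveyor drive: 82 − 20·log₁₀(37.6/3.9) = 82 − 19.68 = 62.32 dB.
chiller: 94 − 20·log₁₀(37.3/4.3) = 94 − 18.76 = 75.24 dB.
Σ 10^(L/10) = 3.509e+07 → L_total = 10·log₁₀(3.509e+07) = 75.45 dB.

75.5 dB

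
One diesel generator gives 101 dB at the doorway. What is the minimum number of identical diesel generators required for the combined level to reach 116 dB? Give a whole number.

Need L₁ + 10·log₁₀ N ≥ 116, i.e. log₁₀ N ≥ 1.50.
N ≥ 10^(15.0/10) = 31.623, so N = 32.

32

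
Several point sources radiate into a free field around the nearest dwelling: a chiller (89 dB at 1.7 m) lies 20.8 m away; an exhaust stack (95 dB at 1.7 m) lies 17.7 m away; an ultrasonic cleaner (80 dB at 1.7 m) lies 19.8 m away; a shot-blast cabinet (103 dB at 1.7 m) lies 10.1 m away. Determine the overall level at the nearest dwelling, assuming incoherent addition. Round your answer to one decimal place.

87.8 dB

Propagate each source to the receiver with L = L_ref − 20·log₁₀(r/r_ref), then add intensities.
chiller: 89 − 20·log₁₀(20.8/1.7) = 89 − 21.75 = 67.25 dB.
exhaust stack: 95 − 20·log₁₀(17.7/1.7) = 95 − 20.35 = 74.65 dB.
ultrasonic cleaner: 80 − 20·log₁₀(19.8/1.7) = 80 − 21.32 = 58.68 dB.
shot-blast cabinet: 103 − 20·log₁₀(10.1/1.7) = 103 − 15.48 = 87.52 dB.
Σ 10^(L/10) = 6.005e+08 → L_total = 10·log₁₀(6.005e+08) = 87.79 dB.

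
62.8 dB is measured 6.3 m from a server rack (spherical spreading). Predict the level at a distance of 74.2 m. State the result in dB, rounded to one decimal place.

41.4 dB

For a point source, L₂ = L₁ − 20·log₁₀(r₂/r₁).
L₂ = 62.8 − 20·log₁₀(74.2/6.3) = 62.8 − 21.421 = 41.38 dB.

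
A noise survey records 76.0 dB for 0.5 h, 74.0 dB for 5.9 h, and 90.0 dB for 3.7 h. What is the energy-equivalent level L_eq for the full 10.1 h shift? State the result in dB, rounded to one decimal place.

Weight each interval's intensity by its duration and average over T = 10.1 h:
Σ tᵢ·10^(Lᵢ/10) = 0.5·10^(76.0/10) + 5.9·10^(74.0/10) + 3.7·10^(90.0/10) = 3.868e+09.
L_eq = 10·log₁₀(3.868e+09/10.1) = 85.83 dB.

85.8 dB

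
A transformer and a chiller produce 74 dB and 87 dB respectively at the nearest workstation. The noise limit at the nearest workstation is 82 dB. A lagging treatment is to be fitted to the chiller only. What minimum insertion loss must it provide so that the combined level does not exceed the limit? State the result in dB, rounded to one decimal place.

5.7 dB

Everything except the chiller sums to 10^(74/10) = 2.512e+07 in linear terms, 74.00 dB.
The limit corresponds to 10^(82/10) = 1.585e+08; subtracting the fixed part leaves 1.334e+08 for the chiller, i.e. 81.25 dB.
So the chiller must be reduced from 87 to 81.25 dB: IL = 5.75 dB.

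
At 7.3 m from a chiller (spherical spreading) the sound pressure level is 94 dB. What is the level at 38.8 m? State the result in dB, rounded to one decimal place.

Point-source attenuation: ΔL = 20·log₁₀(r₂/r₁) = 20·log₁₀(38.8/7.3) = 14.510 dB.
L₂ = 94 − 20·log₁₀(38.8/7.3) = 94 − 14.510 = 79.49 dB.

79.5 dB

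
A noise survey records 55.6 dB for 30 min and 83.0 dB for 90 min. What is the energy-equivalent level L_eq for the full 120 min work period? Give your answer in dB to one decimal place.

81.8 dB

L_eq = 10·log₁₀[(1/T)·Σ tᵢ·10^(Lᵢ/10)] with T = 120 min.
Σ tᵢ·10^(Lᵢ/10) = 30·10^(55.6/10) + 90·10^(83.0/10) = 1.797e+10.
L_eq = 10·log₁₀(1.797e+10/120) = 81.75 dB.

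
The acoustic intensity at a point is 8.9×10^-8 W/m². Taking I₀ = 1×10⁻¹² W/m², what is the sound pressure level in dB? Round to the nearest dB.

49 dB

L = 10·log₁₀(I/I₀) = 10·log₁₀(8.9×10^-8/10⁻¹²) = 10·log₁₀(8.9×10^4).
L = 10·(0.9494 + 4) = 49.49 dB.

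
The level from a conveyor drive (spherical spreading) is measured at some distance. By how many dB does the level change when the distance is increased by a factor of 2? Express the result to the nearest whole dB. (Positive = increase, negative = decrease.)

-6 dB

A point source loses 6 dB per doubling of distance; generally ΔL = −20·log₁₀(r₂/r₁).
ΔL = −20·log₁₀(2) = -6.02 dB.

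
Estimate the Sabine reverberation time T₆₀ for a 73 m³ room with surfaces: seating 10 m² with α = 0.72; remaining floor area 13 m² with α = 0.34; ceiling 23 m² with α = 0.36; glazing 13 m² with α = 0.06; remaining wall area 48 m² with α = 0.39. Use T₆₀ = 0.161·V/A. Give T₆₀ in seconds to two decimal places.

0.30 s

Summing Sᵢαᵢ: 10·0.72 + 13·0.34 + 23·0.36 + 13·0.06 + 48·0.39 = 39.40 m².
T₆₀ = 0.161·V/A = 0.161·73/39.40 = 0.298 s.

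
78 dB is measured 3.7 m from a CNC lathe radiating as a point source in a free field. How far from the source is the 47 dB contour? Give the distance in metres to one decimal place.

131.3 m

Point-source spreading drops the level by 20·log₁₀(r₂/r₁); inverting, r₂/r₁ = 10^(ΔL/20).
r₂ = 3.7·10^((78−47)/20) = 3.7·10^(31.0/20) = 131.28 m.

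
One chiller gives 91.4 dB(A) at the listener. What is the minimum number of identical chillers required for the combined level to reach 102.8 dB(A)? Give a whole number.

Need L₁ + 10·log₁₀ N ≥ 102.8, i.e. log₁₀ N ≥ 1.14.
N ≥ 10^(11.4/10) = 13.804, so N = 14.

14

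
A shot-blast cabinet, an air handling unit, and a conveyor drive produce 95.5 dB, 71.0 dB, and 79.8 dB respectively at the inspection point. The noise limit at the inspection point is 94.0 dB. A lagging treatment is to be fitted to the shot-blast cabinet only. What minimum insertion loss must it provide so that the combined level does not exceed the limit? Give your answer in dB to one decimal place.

1.7 dB

The untreated sources together contribute 10^(71.0/10) + 10^(79.8/10) = 1.081e+08, i.e. 80.34 dB.
The limit corresponds to 10^(94.0/10) = 2.512e+09; subtracting the fixed part leaves 2.404e+09 for the shot-blast cabinet, i.e. 93.81 dB.
So the shot-blast cabinet must be reduced from 95.5 to 93.81 dB: IL = 1.69 dB.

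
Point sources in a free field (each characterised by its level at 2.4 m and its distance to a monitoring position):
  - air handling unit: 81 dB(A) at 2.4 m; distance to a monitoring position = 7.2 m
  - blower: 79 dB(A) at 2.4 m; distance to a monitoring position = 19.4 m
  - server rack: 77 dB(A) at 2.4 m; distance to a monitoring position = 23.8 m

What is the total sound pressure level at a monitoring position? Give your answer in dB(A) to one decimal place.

72.0 dB(A)

Propagate each source to the receiver with L = L_ref − 20·log₁₀(r/r_ref), then add intensities.
air handling unit: 81 − 20·log₁₀(7.2/2.4) = 81 − 9.54 = 71.46 dB(A).
blower: 79 − 20·log₁₀(19.4/2.4) = 79 − 18.15 = 60.85 dB(A).
server rack: 77 − 20·log₁₀(23.8/2.4) = 77 − 19.93 = 57.07 dB(A).
Σ 10^(L/10) = 1.571e+07 → L_total = 10·log₁₀(1.571e+07) = 71.96 dB(A).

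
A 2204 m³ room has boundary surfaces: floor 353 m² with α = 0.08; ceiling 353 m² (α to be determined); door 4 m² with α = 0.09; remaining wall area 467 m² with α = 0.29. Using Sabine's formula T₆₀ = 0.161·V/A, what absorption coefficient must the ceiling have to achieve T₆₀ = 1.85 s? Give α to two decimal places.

A = 0.161·V/T₆₀ = 0.161·2204/1.85 = 191.81 m² sabins.
Absorption from the other surfaces = 353·0.08 + 4·0.09 + 467·0.29 = 164.03 m², so the ceiling must supply 27.78 m² over 353 m².
α = 27.78/353 = 0.079.

0.08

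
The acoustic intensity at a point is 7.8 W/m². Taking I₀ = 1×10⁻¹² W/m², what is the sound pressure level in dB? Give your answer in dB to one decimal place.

128.9 dB

L = 10·log₁₀(I/I₀) = 10·log₁₀(7.8/10⁻¹²) = 10·log₁₀(7.8×10^12).
L = 10·(0.8921 + 12) = 128.92 dB.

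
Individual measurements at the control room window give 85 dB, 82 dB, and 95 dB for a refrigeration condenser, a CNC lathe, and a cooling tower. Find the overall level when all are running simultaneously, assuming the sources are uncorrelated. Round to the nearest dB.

96 dB

For uncorrelated sources the intensities add, so convert each level to linear form, sum, and take 10·log₁₀ of the total.
Σ 10^(L/10) = 10^(85/10) + 10^(82/10) + 10^(95/10) = 3.637e+09.
L_total = 10·log₁₀(3.637e+09) = 95.61 dB.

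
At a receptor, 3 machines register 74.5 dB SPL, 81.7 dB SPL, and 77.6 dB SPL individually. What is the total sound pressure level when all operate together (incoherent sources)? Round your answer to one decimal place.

83.7 dB SPL

For uncorrelated sources the intensities add, so convert each level to linear form, sum, and take 10·log₁₀ of the total.
Σ 10^(L/10) = 10^(74.5/10) + 10^(81.7/10) + 10^(77.6/10) = 2.336e+08.
L_total = 10·log₁₀(2.336e+08) = 83.69 dB SPL.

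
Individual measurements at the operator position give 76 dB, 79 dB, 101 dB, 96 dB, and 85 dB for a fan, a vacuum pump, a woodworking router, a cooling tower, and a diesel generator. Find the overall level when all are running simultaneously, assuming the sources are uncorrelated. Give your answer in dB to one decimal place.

For uncorrelated sources the intensities add, so convert each level to linear form, sum, and take 10·log₁₀ of the total.
Σ 10^(L/10) = 10^(76/10) + 10^(79/10) + 10^(101/10) + 10^(96/10) + 10^(85/10) = 1.701e+10.
L_total = 10·log₁₀(1.701e+10) = 102.31 dB.

102.3 dB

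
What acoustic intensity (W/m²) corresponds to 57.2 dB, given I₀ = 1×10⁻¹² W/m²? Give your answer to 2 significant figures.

5.2e-07 W/m²

I = I₀·10^(L/10) = 10⁻¹² × 10^(57.2/10) = 10^(-6.280).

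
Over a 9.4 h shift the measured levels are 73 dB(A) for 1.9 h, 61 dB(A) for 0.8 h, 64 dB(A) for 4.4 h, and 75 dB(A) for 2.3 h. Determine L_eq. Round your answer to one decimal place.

The energy average is taken in the linear domain: L_eq = 10·log₁₀[(Σ tᵢ·10^(Lᵢ/10))/T], T = 9.4 h.
Σ tᵢ·10^(Lᵢ/10) = 1.9·10^(73/10) + 0.8·10^(61/10) + 4.4·10^(64/10) + 2.3·10^(75/10) = 1.227e+08.
L_eq = 10·log₁₀(1.227e+08/9.4) = 71.16 dB(A).

71.2 dB(A)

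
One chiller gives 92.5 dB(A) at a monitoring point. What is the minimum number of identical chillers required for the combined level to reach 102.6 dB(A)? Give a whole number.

11

N identical sources give L₁ + 10·log₁₀ N, so require 10·log₁₀ N ≥ 102.6 − 92.5 = 10.1 dB.
N ≥ 10^(10.1/10) = 10.233, so N = 11.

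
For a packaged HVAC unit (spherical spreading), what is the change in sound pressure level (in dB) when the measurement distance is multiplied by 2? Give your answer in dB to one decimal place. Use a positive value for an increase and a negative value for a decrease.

Point-source spreading: ΔL = −20·log₁₀(r₂/r₁).
ΔL = −20·log₁₀(2) = -6.02 dB.

-6.0 dB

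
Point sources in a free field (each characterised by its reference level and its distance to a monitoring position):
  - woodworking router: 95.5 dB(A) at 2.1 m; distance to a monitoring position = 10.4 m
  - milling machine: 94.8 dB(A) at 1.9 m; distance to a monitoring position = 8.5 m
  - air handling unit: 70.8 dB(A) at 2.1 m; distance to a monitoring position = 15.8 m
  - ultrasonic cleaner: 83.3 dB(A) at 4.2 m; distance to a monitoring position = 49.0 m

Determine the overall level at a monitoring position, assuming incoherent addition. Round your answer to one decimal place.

84.7 dB(A)

First find each source's level at the receiver (point-source: −20·log₁₀(r/r_ref)), then combine on an intensity basis.
woodworking router: 95.5 − 20·log₁₀(10.4/2.1) = 95.5 − 13.90 = 81.60 dB(A).
milling machine: 94.8 − 20·log₁₀(8.5/1.9) = 94.8 − 13.01 = 81.79 dB(A).
air handling unit: 70.8 − 20·log₁₀(15.8/2.1) = 70.8 − 17.53 = 53.27 dB(A).
ultrasonic cleaner: 83.3 − 20·log₁₀(49.0/4.2) = 83.3 − 21.34 = 61.96 dB(A).
Σ 10^(L/10) = 2.973e+08 → L_total = 10·log₁₀(2.973e+08) = 84.73 dB(A).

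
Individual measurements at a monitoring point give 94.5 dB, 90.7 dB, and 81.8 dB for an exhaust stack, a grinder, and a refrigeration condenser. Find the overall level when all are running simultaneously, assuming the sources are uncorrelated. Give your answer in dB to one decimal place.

96.2 dB

For uncorrelated sources the intensities add, so convert each level to linear form, sum, and take 10·log₁₀ of the total.
Σ 10^(L/10) = 10^(94.5/10) + 10^(90.7/10) + 10^(81.8/10) = 4.145e+09.
L_total = 10·log₁₀(4.145e+09) = 96.17 dB.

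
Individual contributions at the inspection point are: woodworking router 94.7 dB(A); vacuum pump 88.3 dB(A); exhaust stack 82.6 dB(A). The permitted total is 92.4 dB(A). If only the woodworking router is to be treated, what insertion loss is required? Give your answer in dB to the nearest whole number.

5 dB

Fixed contribution from the other sources: Σ 10^(L/10) = 10^(88.3/10) + 10^(82.6/10) = 8.581e+08 (89.34 dB(A)).
To meet 92.4 dB(A) overall, the treated woodworking router may contribute at most 10^(92.4/10) − 8.581e+08 = 8.797e+08, i.e. 89.44 dB(A).
So the woodworking router must be reduced from 94.7 to 89.44 dB(A): IL = 5.26 dB.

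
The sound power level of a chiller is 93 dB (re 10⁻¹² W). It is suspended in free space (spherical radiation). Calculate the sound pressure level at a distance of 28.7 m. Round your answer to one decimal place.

52.9 dB

The power spreads over a sphere of area 4π·r², so L_p = L_w − 10·log₁₀(4π·r²).
4π·r² = 1.035e+04 m², 10·log₁₀ of that is 40.150 dB.
L_p = 93 − 40.150 = 52.85 dB.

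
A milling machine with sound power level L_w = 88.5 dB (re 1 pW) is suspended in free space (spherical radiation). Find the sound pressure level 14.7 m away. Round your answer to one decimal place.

The power spreads over a sphere of area 4π·r², so L_p = L_w − 10·log₁₀(4π·r²).
4π·r² = 2715 m², 10·log₁₀ of that is 34.338 dB.
L_p = 88.5 − 34.338 = 54.16 dB.

54.2 dB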